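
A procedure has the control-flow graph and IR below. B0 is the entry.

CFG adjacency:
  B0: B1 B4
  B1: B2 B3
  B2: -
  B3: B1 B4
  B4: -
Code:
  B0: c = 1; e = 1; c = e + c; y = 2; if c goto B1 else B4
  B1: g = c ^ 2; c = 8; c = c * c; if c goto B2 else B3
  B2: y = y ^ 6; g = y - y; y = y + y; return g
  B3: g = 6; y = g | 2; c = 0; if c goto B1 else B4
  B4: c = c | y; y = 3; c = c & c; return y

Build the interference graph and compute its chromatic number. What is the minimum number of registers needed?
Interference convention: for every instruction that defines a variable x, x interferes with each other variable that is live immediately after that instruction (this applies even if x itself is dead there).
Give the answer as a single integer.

Answer: 2

Working:
Block summaries:
  B0: {c,e,y} / ∅
  B1: {c,g} / {c}
  B2: {g,y} / {y}
  B3: {c,g,y} / ∅
  B4: {c,y} / {c,y}

Liveness:
  B0: in=∅ out={c,y}
  B1: in={c,y} out={y}
  B2: in={y} out=∅
  B3: in=∅ out={c,y}
  B4: in={c,y} out=∅

Interference:
  c↔{e,y}
  e↔{c}
  g↔{y}
  y↔{c,g}

Colouring:
  {c,e} pairwise interfere (2-clique) ⇒ χ ≥ 2
  assign c→c0 e→c1 g→c0 y→c1 — no edge inside a register ⇒ χ ≤ 2
  χ = 2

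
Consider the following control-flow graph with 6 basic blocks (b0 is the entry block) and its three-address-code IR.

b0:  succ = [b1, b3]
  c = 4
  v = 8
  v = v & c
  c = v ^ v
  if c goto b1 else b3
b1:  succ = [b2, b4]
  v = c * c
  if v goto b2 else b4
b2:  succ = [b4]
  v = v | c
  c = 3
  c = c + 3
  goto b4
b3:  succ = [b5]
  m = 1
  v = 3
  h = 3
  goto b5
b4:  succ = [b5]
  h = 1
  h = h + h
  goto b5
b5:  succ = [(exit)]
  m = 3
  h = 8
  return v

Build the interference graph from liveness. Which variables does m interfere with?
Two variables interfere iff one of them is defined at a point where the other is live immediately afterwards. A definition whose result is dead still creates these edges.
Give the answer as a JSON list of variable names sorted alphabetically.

Per-block:
  b0: def={c,v} ue=∅
  b1: def={v} ue={c}
  b2: def={c,v} ue={c,v}
  b3: def={h,m,v} ue=∅
  b4: def={h} ue=∅
  b5: def={h,m} ue={v}

Backward fixpoint:
  live b0: ∅→{c}
  live b1: {c}→{c,v}
  live b2: {c,v}→{v}
  live b3: ∅→{v}
  live b4: {v}→{v}
  live b5: {v}→∅

Interfere edges:
  c — {v}
  h — {v}
  m — {v}
  v — {c,h,m}

N(m) = ["v"]

Answer: ["v"]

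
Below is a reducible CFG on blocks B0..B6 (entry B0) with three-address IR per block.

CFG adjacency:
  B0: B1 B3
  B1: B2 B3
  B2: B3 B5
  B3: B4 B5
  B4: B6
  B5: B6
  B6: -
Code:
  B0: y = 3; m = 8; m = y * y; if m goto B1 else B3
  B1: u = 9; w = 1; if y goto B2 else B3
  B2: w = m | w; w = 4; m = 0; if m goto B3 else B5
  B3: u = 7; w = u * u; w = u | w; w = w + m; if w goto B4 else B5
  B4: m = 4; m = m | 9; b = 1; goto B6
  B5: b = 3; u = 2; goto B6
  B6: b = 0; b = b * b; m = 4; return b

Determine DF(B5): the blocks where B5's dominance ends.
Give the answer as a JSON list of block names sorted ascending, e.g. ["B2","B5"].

idom tree: B1←B0 B2←B1 B3←B0 B4←B3 B5←B0 B6←B0
Join-block Dom:
  B3: preds {B0,B1,B2}: {B0} ∩ {B0,B1} ∩ {B0,B1,B2} = {B0}; idom=B0
  B5: preds {B2,B3}: {B0,B1,B2} ∩ {B0,B3} = {B0}; idom=B0
  B6: preds {B4,B5}: {B0,B3,B4} ∩ {B0,B5} = {B0}; idom=B0

DF walk-up:
  join B3 pred B0: · stop@B0
  join B3 pred B1: B1 stop@B0
  join B3 pred B2: B2→B1 stop@B0
  join B5 pred B2: B2→B1 stop@B0
  join B5 pred B3: B3 stop@B0
  join B6 pred B4: B4→B3 stop@B0
  join B6 pred B5: B5 stop@B0
  B0: DF=∅
  B1: DF={B3,B5}
  B2: DF={B3,B5}
  B3: DF={B5,B6}
  B4: DF={B6}
  B5: DF={B6}
  B6: DF=∅

DF(B5) = ["B6"]

Answer: ["B6"]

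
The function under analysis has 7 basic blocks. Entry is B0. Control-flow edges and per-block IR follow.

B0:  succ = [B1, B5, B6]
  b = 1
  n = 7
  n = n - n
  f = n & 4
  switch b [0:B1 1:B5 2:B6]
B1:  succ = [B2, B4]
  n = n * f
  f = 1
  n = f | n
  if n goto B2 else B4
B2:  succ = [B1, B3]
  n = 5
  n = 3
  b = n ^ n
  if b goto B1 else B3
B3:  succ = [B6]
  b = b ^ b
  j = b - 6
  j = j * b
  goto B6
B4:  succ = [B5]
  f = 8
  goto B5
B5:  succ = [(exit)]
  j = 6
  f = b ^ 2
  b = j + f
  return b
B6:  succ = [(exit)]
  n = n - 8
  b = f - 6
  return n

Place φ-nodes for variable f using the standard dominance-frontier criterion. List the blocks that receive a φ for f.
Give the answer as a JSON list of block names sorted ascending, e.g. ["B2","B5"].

Answer: ["B1", "B5", "B6"]

Working:
idom tree: B1←B0 B2←B1 B3←B2 B4←B1 B5←B0 B6←B0
Join-block Dom:
  B1: preds {B0,B2}: {B0} ∩ {B0,B1,B2} = {B0}; idom=B0
  B5: preds {B0,B4}: {B0} ∩ {B0,B1,B4} = {B0}; idom=B0
  B6: preds {B0,B3}: {B0} ∩ {B0,B1,B2,B3} = {B0}; idom=B0

DF walk-up:
  join B1 pred B0: · stop@B0
  join B1 pred B2: B2→B1 stop@B0
  join B5 pred B0: · stop@B0
  join B5 pred B4: B4→B1 stop@B0
  join B6 pred B0: · stop@B0
  join B6 pred B3: B3→B2→B1 stop@B0
  DF(B0)=∅
  DF(B1)={B1,B5,B6}
  DF(B2)={B1,B6}
  DF(B3)={B6}
  DF(B4)={B5}
  DF(B5)=∅
  DF(B6)=∅

φ for f: defs {B0,B1,B4,B5}
  DF⁺ = {B1,B5,B6}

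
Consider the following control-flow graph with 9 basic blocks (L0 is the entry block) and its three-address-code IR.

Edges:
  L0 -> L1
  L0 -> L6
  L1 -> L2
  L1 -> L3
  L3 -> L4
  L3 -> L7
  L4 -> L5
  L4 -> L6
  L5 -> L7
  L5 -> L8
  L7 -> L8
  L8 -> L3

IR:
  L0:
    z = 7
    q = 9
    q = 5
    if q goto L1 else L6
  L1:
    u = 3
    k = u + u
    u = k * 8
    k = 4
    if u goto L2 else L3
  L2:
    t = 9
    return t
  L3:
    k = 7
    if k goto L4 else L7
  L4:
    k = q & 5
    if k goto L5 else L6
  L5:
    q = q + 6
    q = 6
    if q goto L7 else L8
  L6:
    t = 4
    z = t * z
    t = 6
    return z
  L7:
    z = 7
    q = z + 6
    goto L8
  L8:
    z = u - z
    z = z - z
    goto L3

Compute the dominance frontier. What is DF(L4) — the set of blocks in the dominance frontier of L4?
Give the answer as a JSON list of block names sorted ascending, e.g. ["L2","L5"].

Answer: ["L6", "L7", "L8"]

Derivation:
idom tree: L1←L0 L2←L1 L3←L1 L4←L3 L5←L4 L6←L0 L7←L3 L8←L3
Join-block Dom:
  L3: preds {L1,L8}: {L0,L1} ∩ {L0,L1,L3,L8} = {L0,L1}; idom=L1
  L6: preds {L0,L4}: {L0} ∩ {L0,L1,L3,L4} = {L0}; idom=L0
  L7: preds {L3,L5}: {L0,L1,L3} ∩ {L0,L1,L3,L4,L5} = {L0,L1,L3}; idom=L3
  L8: preds {L5,L7}: {L0,L1,L3,L4,L5} ∩ {L0,L1,L3,L7} = {L0,L1,L3}; idom=L3

DF derivation:
  join L3 pred L1: · stop@L1
  join L3 pred L8: L8→L3 stop@L1
  join L6 pred L0: · stop@L0
  join L6 pred L4: L4→L3→L1 stop@L0
  join L7 pred L3: · stop@L3
  join L7 pred L5: L5→L4 stop@L3
  join L8 pred L5: L5→L4 stop@L3
  join L8 pred L7: L7 stop@L3
  L0: DF=∅
  L1: DF={L6}
  L2: DF=∅
  L3: DF={L3,L6}
  L4: DF={L6,L7,L8}
  L5: DF={L7,L8}
  L6: DF=∅
  L7: DF={L8}
  L8: DF={L3}

DF(L4) = ["L6", "L7", "L8"]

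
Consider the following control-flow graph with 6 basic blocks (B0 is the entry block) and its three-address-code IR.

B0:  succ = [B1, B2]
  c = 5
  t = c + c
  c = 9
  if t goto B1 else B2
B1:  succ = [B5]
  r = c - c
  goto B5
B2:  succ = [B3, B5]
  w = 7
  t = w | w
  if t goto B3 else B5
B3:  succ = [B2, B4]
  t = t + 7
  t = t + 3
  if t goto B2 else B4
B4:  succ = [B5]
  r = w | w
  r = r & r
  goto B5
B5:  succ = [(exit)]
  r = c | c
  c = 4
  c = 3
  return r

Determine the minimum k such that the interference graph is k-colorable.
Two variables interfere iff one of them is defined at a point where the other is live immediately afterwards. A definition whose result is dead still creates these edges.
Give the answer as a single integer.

Block summaries:
  B0: {c,t} / ∅
  B1: {r} / {c}
  B2: {t,w} / ∅
  B3: {t} / {t}
  B4: {r} / {w}
  B5: {c,r} / {c}

Liveness:
  B0 li=∅ lo={c}
  B1 li={c} lo={c}
  B2 li={c} lo={c,t,w}
  B3 li={c,t,w} lo={c,w}
  B4 li={c,w} lo={c}
  B5 li={c} lo=∅

Conflict graph:
  c — {r,t,w}
  r — {c}
  t — {c,w}
  w — {c,t}

Chromatic number:
  clique {c,t,w} ⇒ need ≥ 3
  3-colouring: r0={c}  r1={r,t}  r2={w}
  χ = 3

Answer: 3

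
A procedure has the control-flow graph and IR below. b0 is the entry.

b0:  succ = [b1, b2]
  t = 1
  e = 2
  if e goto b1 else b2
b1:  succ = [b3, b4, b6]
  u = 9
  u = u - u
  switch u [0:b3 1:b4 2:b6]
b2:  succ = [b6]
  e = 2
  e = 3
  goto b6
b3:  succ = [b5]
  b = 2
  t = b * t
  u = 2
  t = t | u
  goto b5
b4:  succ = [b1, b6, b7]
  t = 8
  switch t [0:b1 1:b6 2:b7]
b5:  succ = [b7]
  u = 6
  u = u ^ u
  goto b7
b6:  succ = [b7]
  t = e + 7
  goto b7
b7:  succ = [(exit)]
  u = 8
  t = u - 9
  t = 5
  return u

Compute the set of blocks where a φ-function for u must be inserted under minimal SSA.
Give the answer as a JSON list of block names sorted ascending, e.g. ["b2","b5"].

idom tree: b1←b0 b2←b0 b3←b1 b4←b1 b5←b3 b6←b0 b7←b0
Dom∩ at merges:
  b1: preds {b0,b4}: {b0} ∩ {b0,b1,b4} = {b0}; idom=b0
  b6: preds {b1,b2,b4}: {b0,b1} ∩ {b0,b2} ∩ {b0,b1,b4} = {b0}; idom=b0
  b7: preds {b4,b5,b6}: {b0,b1,b4} ∩ {b0,b1,b3,b5} ∩ {b0,b6} = {b0}; idom=b0

Frontier:
  b1←b0: walk · to b0
  b1←b4: walk b4→b1 to b0
  b6←b1: walk b1 to b0
  b6←b2: walk b2 to b0
  b6←b4: walk b4→b1 to b0
  b7←b4: walk b4→b1 to b0
  b7←b5: walk b5→b3→b1 to b0
  b7←b6: walk b6 to b0
  DF(b0)=∅
  DF(b1)={b1,b6,b7}
  DF(b2)={b6}
  DF(b3)={b7}
  DF(b4)={b1,b6,b7}
  DF(b5)={b7}
  DF(b6)={b7}
  DF(b7)=∅

φ for u: defs {b1,b3,b5,b7}
  DF⁺ = {b1,b6,b7}

Answer: ["b1", "b6", "b7"]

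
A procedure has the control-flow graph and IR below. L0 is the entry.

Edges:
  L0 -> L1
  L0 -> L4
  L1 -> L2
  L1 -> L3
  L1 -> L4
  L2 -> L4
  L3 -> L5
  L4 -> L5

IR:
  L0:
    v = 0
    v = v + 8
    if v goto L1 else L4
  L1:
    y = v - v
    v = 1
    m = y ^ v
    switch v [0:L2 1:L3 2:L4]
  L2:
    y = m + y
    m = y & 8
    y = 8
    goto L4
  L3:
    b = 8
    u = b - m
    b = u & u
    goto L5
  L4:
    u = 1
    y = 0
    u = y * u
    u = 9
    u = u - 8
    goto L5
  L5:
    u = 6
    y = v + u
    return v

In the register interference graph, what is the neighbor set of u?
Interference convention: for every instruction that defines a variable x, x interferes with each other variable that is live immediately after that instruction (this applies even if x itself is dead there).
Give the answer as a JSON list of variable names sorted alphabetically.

def/use:
  L0: {v} / ∅
  L1: {m,v,y} / {v}
  L2: {m,y} / {m,y}
  L3: {b,u} / {m}
  L4: {u,y} / ∅
  L5: {u,y} / {v}

Live sets:
  L0 li=∅ lo={v}
  L1 li={v} lo={m,v,y}
  L2 li={m,v,y} lo={v}
  L3 li={m,v} lo={v}
  L4 li={v} lo={v}
  L5 li={v} lo=∅

Conflict graph:
  b: {m,v}
  m: {b,v,y}
  u: {v,y}
  v: {b,m,u,y}
  y: {m,u,v}

N(u) = ["v", "y"]

Answer: ["v", "y"]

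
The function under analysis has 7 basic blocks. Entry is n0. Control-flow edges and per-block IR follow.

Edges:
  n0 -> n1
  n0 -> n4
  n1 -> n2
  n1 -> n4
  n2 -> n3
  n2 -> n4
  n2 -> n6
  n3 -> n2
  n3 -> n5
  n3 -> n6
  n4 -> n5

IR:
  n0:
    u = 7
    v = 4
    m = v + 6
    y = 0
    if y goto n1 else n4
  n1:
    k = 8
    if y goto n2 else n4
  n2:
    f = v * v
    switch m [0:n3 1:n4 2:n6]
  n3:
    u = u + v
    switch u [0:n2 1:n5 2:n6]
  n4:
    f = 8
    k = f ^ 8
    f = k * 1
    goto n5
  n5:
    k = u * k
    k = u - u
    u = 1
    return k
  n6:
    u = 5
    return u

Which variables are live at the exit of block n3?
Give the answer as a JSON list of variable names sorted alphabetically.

Block summaries:
  n0 def {m,u,v,y} use ∅
  n1 def {k} use {y}
  n2 def {f} use {m,v}
  n3 def {u} use {u,v}
  n4 def {f,k} use ∅
  n5 def {k,u} use {k,u}
  n6 def {u} use ∅

Liveness:
  live n0: ∅→{m,u,v,y}
  live n1: {m,u,v,y}→{k,m,u,v}
  live n2: {k,m,u,v}→{k,m,u,v}
  live n3: {k,m,u,v}→{k,m,u,v}
  live n4: {u}→{k,u}
  live n5: {k,u}→∅
  live n6: ∅→∅

live-out(n3) = ["k", "m", "u", "v"]

Answer: ["k", "m", "u", "v"]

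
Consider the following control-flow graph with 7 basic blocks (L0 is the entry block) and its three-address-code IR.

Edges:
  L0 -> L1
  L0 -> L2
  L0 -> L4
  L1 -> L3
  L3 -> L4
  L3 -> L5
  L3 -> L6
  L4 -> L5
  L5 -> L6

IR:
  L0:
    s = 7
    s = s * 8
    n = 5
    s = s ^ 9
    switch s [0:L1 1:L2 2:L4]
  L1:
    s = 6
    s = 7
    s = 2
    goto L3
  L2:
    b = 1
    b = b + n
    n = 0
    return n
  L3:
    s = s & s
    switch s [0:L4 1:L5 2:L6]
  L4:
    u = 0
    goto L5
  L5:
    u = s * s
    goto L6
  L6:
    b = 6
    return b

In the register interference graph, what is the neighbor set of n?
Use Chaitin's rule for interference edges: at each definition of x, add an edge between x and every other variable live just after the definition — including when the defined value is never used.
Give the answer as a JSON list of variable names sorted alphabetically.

def/use:
  L0 def {n,s} use ∅
  L1 def {s} use ∅
  L2 def {b,n} use {n}
  L3 def {s} use {s}
  L4 def {u} use ∅
  L5 def {u} use {s}
  L6 def {b} use ∅

Backward fixpoint:
  L0: in=∅ out={n,s}
  L1: in=∅ out={s}
  L2: in={n} out=∅
  L3: in={s} out={s}
  L4: in={s} out={s}
  L5: in={s} out=∅
  L6: in=∅ out=∅

Interfere edges:
  b — {n}
  n — {b,s}
  s — {n,u}
  u — {s}

N(n) = ["b", "s"]

Answer: ["b", "s"]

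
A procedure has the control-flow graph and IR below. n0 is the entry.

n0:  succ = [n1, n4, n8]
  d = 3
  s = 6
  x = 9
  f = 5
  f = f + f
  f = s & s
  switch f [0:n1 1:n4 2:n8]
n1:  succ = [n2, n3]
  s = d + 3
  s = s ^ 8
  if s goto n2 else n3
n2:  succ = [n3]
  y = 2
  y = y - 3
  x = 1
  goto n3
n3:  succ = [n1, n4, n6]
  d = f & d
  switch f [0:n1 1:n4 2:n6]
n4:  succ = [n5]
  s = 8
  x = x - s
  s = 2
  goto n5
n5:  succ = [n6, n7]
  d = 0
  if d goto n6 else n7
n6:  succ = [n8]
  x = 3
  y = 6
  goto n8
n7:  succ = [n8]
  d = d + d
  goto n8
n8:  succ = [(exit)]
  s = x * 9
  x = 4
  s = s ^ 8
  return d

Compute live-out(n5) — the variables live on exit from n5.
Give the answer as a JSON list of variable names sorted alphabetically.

def/use:
  n0: def={d,f,s,x} ue=∅
  n1: def={s} ue={d}
  n2: def={x,y} ue=∅
  n3: def={d} ue={d,f}
  n4: def={s,x} ue={x}
  n5: def={d} ue=∅
  n6: def={x,y} ue=∅
  n7: def={d} ue={d}
  n8: def={s,x} ue={d,x}

Backward fixpoint:
  n0: in=∅ out={d,f,x}
  n1: in={d,f,x} out={d,f,x}
  n2: in={d,f} out={d,f,x}
  n3: in={d,f,x} out={d,f,x}
  n4: in={x} out={x}
  n5: in={x} out={d,x}
  n6: in={d} out={d,x}
  n7: in={d,x} out={d,x}
  n8: in={d,x} out=∅

live-out(n5) = ["d", "x"]

Answer: ["d", "x"]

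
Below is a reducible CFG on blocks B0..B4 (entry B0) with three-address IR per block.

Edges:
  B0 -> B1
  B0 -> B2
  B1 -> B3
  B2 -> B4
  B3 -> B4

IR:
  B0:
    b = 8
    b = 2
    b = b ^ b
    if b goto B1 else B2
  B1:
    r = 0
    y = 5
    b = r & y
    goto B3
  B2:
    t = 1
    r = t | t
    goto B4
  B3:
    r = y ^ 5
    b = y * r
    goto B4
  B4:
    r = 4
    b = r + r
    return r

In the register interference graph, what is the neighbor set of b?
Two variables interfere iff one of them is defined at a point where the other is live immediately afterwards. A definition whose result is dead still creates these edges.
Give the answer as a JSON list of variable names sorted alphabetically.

Answer: ["r", "y"]

Derivation:
def/use:
  B0: {b} / ∅
  B1: {b,r,y} / ∅
  B2: {r,t} / ∅
  B3: {b,r} / {y}
  B4: {b,r} / ∅

Live sets:
  live B0: ∅→∅
  live B1: ∅→{y}
  live B2: ∅→∅
  live B3: {y}→∅
  live B4: ∅→∅

Interfere edges:
  b — {r,y}
  r — {b,y}
  t — ∅
  y — {b,r}

N(b) = ["r", "y"]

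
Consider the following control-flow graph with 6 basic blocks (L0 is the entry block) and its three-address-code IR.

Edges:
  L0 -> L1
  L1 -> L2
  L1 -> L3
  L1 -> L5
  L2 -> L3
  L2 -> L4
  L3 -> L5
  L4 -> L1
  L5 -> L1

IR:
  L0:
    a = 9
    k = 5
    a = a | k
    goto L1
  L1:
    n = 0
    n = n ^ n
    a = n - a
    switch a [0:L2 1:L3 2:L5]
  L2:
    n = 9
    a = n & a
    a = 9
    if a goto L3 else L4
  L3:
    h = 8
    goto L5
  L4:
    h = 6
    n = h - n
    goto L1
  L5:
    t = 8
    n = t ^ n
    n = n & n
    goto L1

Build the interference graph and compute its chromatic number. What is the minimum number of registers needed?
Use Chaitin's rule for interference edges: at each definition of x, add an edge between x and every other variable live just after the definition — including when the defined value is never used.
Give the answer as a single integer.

Answer: 3

Derivation:
Block summaries:
  L0: {a,k} / ∅
  L1: {a,n} / {a}
  L2: {a,n} / {a}
  L3: {h} / ∅
  L4: {h,n} / {n}
  L5: {n,t} / {n}

Liveness:
  L0: in=∅ out={a}
  L1: in={a} out={a,n}
  L2: in={a} out={a,n}
  L3: in={a,n} out={a,n}
  L4: in={a,n} out={a}
  L5: in={a,n} out={a}

Interfere edges:
  a↔{h,k,n,t}
  h↔{a,n}
  k↔{a}
  n↔{a,h,t}
  t↔{a,n}

Colouring:
  lower bound: {a,h,n} mutually conflict ⇒ χ ≥ 3
  3-colouring: R0={a}  R1={k,n}  R2={h,t}
  χ = 3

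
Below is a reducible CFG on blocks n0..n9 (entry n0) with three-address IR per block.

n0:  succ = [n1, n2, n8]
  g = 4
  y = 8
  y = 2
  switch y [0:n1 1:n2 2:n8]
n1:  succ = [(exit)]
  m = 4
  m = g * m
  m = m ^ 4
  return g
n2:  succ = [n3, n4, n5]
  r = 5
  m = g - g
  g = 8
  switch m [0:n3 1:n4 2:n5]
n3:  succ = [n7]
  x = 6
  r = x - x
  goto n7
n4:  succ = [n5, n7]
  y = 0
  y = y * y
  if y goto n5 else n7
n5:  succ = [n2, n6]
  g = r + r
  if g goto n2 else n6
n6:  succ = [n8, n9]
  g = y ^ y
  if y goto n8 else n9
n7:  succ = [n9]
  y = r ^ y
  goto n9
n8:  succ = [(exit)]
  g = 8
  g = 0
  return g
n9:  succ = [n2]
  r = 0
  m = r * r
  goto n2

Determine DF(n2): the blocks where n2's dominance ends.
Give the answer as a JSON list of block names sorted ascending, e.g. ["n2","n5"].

idom tree: n1←n0 n2←n0 n3←n2 n4←n2 n5←n2 n6←n5 n7←n2 n8←n0 n9←n2
Dom∩ at merges:
  n2: preds {n0,n5,n9}: {n0} ∩ {n0,n2,n5} ∩ {n0,n2,n9} = {n0}; idom=n0
  n5: preds {n2,n4}: {n0,n2} ∩ {n0,n2,n4} = {n0,n2}; idom=n2
  n7: preds {n3,n4}: {n0,n2,n3} ∩ {n0,n2,n4} = {n0,n2}; idom=n2
  n8: preds {n0,n6}: {n0} ∩ {n0,n2,n5,n6} = {n0}; idom=n0
  n9: preds {n6,n7}: {n0,n2,n5,n6} ∩ {n0,n2,n7} = {n0,n2}; idom=n2

Frontier:
  join n2 pred n0: · stop@n0
  join n2 pred n5: n5→n2 stop@n0
  join n2 pred n9: n9→n2 stop@n0
  join n5 pred n2: · stop@n2
  join n5 pred n4: n4 stop@n2
  join n7 pred n3: n3 stop@n2
  join n7 pred n4: n4 stop@n2
  join n8 pred n0: · stop@n0
  join n8 pred n6: n6→n5→n2 stop@n0
  join n9 pred n6: n6→n5 stop@n2
  join n9 pred n7: n7 stop@n2
  n0 → ∅
  n1 → ∅
  n2 → {n2,n8}
  n3 → {n7}
  n4 → {n5,n7}
  n5 → {n2,n8,n9}
  n6 → {n8,n9}
  n7 → {n9}
  n8 → ∅
  n9 → {n2}

DF(n2) = ["n2", "n8"]

Answer: ["n2", "n8"]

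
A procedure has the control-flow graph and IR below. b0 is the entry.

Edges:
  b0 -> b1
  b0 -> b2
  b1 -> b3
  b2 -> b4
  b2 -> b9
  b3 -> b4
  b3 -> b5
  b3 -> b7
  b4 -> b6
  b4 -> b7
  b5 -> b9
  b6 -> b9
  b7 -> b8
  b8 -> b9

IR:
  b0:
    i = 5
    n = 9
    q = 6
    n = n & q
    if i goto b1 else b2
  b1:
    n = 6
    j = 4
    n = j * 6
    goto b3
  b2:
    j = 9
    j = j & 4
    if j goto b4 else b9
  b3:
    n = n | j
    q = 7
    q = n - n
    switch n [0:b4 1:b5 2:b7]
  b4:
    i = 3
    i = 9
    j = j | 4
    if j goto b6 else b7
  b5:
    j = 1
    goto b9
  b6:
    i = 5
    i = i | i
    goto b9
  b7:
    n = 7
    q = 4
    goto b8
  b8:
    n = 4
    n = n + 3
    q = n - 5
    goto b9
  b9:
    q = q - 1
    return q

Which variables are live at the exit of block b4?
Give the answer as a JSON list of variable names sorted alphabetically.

Block summaries:
  b0: {i,n,q} / ∅
  b1: {j,n} / ∅
  b2: {j} / ∅
  b3: {n,q} / {j,n}
  b4: {i,j} / {j}
  b5: {j} / ∅
  b6: {i} / ∅
  b7: {n,q} / ∅
  b8: {n,q} / ∅
  b9: {q} / {q}

Liveness:
  b0 li=∅ lo={q}
  b1 li=∅ lo={j,n}
  b2 li={q} lo={j,q}
  b3 li={j,n} lo={j,q}
  b4 li={j,q} lo={q}
  b5 li={q} lo={q}
  b6 li={q} lo={q}
  b7 li=∅ lo=∅
  b8 li=∅ lo={q}
  b9 li={q} lo=∅

live-out(b4) = ["q"]

Answer: ["q"]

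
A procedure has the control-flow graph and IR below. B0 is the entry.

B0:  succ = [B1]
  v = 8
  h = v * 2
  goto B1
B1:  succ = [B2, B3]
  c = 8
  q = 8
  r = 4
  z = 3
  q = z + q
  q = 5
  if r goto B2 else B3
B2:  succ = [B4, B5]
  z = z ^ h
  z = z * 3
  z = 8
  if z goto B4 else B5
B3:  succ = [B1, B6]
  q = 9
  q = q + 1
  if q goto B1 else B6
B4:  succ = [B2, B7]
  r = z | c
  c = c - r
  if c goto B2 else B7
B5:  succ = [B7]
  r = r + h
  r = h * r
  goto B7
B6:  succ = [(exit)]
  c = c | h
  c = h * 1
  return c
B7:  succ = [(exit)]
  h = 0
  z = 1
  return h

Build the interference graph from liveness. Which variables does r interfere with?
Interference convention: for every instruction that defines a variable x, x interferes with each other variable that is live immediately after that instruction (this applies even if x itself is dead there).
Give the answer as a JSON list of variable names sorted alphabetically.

def/use:
  B0 def {h,v} use ∅
  B1 def {c,q,r,z} use ∅
  B2 def {z} use {h,z}
  B3 def {q} use ∅
  B4 def {c,r} use {c,z}
  B5 def {r} use {h,r}
  B6 def {c} use {c,h}
  B7 def {h,z} use ∅

Live sets:
  B0 li=∅ lo={h}
  B1 li={h} lo={c,h,r,z}
  B2 li={c,h,r,z} lo={c,h,r,z}
  B3 li={c,h} lo={c,h}
  B4 li={c,h,z} lo={c,h,r,z}
  B5 li={h,r} lo=∅
  B6 li={c,h} lo=∅
  B7 li=∅ lo=∅

Conflict graph:
  c — {h,q,r,z}
  h — {c,q,r,z}
  q — {c,h,r,z}
  r — {c,h,q,z}
  v — ∅
  z — {c,h,q,r}

N(r) = ["c", "h", "q", "z"]

Answer: ["c", "h", "q", "z"]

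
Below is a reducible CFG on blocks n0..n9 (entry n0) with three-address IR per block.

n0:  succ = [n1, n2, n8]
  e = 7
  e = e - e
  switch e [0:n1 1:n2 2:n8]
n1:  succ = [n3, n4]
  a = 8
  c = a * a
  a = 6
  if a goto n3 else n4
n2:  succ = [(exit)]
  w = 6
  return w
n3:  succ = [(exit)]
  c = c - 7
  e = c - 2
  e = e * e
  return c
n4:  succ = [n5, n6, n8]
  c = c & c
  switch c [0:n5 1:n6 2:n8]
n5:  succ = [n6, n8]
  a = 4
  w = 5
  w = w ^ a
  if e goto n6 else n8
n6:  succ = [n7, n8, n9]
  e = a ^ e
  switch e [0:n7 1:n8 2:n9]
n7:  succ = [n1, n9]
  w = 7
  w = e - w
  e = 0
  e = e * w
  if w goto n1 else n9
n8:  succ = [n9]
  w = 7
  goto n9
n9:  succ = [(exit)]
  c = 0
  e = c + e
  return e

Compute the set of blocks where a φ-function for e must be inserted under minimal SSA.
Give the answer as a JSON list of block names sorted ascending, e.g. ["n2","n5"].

Answer: ["n1", "n8", "n9"]

Analysis:
idom tree: n1←n0 n2←n0 n3←n1 n4←n1 n5←n4 n6←n4 n7←n6 n8←n0 n9←n0
Dom at joins:
  n1: preds {n0,n7}: {n0} ∩ {n0,n1,n4,n6,n7} = {n0}; idom=n0
  n6: preds {n4,n5}: {n0,n1,n4} ∩ {n0,n1,n4,n5} = {n0,n1,n4}; idom=n4
  n8: preds {n0,n4,n5,n6}: {n0} ∩ {n0,n1,n4} ∩ {n0,n1,n4,n5} ∩ {n0,n1,n4,n6} = {n0}; idom=n0
  n9: preds {n6,n7,n8}: {n0,n1,n4,n6} ∩ {n0,n1,n4,n6,n7} ∩ {n0,n8} = {n0}; idom=n0

DF derivation:
  n1←n0: walk · to n0
  n1←n7: walk n7→n6→n4→n1 to n0
  n6←n4: walk · to n4
  n6←n5: walk n5 to n4
  n8←n0: walk · to n0
  n8←n4: walk n4→n1 to n0
  n8←n5: walk n5→n4→n1 to n0
  n8←n6: walk n6→n4→n1 to n0
  n9←n6: walk n6→n4→n1 to n0
  n9←n7: walk n7→n6→n4→n1 to n0
  n9←n8: walk n8 to n0
  DF(n0)=∅
  DF(n1)={n1,n8,n9}
  DF(n2)=∅
  DF(n3)=∅
  DF(n4)={n1,n8,n9}
  DF(n5)={n6,n8}
  DF(n6)={n1,n8,n9}
  DF(n7)={n1,n9}
  DF(n8)={n9}
  DF(n9)=∅

φ for e: defs {n0,n3,n6,n7,n9}
  DF⁺ = {n1,n8,n9}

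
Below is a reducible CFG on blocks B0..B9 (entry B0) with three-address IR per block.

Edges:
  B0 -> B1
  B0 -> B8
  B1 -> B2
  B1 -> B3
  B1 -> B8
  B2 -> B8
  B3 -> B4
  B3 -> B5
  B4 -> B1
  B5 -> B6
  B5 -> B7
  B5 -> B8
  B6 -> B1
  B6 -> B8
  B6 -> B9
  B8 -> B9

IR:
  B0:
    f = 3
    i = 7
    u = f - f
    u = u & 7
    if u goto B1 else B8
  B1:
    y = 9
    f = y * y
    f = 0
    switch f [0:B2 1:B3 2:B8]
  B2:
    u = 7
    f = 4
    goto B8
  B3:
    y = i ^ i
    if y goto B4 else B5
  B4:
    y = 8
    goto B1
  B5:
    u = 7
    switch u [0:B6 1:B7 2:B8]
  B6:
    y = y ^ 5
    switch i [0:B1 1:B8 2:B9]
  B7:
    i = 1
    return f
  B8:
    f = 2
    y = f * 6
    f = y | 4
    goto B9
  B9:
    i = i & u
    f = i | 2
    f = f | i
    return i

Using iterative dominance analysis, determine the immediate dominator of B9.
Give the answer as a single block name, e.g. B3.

idom tree: B1←B0 B2←B1 B3←B1 B4←B3 B5←B3 B6←B5 B7←B5 B8←B0 B9←B0
Join-block Dom:
  B1: preds {B0,B4,B6}: {B0} ∩ {B0,B1,B3,B4} ∩ {B0,B1,B3,B5,B6} = {B0}; idom=B0
  B8: preds {B0,B1,B2,B5,B6}: {B0} ∩ {B0,B1} ∩ {B0,B1,B2} ∩ {B0,B1,B3,B5} ∩ {B0,B1,B3,B5,B6} = {B0}; idom=B0
  B9: preds {B6,B8}: {B0,B1,B3,B5,B6} ∩ {B0,B8} = {B0}; idom=B0

idom(B9) = B0

Answer: B0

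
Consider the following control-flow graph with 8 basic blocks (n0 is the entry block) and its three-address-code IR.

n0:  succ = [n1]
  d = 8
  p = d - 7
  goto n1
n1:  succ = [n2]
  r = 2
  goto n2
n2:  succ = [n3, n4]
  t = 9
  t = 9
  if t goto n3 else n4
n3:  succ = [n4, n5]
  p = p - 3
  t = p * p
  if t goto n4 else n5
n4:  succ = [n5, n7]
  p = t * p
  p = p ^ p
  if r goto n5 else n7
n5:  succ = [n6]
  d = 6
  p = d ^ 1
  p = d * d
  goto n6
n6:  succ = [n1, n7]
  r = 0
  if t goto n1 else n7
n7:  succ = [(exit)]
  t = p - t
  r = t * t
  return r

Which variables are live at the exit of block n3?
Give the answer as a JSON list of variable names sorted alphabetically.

Answer: ["p", "r", "t"]

Analysis:
Block summaries:
  n0: {d,p} / ∅
  n1: {r} / ∅
  n2: {t} / ∅
  n3: {p,t} / {p}
  n4: {p} / {p,r,t}
  n5: {d,p} / ∅
  n6: {r} / {t}
  n7: {r,t} / {p,t}

Live sets:
  n0 li=∅ lo={p}
  n1 li={p} lo={p,r}
  n2 li={p,r} lo={p,r,t}
  n3 li={p,r} lo={p,r,t}
  n4 li={p,r,t} lo={p,t}
  n5 li={t} lo={p,t}
  n6 li={p,t} lo={p,t}
  n7 li={p,t} lo=∅

live-out(n3) = ["p", "r", "t"]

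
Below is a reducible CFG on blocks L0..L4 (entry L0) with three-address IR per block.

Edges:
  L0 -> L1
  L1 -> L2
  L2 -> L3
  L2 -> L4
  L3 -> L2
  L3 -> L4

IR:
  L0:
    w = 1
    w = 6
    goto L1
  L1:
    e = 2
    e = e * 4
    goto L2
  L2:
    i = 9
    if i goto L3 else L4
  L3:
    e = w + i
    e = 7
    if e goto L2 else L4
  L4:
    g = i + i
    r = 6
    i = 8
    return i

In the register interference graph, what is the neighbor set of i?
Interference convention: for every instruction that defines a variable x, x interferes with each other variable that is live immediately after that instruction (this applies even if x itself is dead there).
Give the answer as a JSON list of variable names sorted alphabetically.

Per-block:
  L0: def={w} ue=∅
  L1: def={e} ue=∅
  L2: def={i} ue=∅
  L3: def={e} ue={i,w}
  L4: def={g,i,r} ue={i}

Liveness:
  L0 li=∅ lo={w}
  L1 li={w} lo={w}
  L2 li={w} lo={i,w}
  L3 li={i,w} lo={i,w}
  L4 li={i} lo=∅

Conflict graph:
  e: {i,w}
  g: ∅
  i: {e,w}
  r: ∅
  w: {e,i}

N(i) = ["e", "w"]

Answer: ["e", "w"]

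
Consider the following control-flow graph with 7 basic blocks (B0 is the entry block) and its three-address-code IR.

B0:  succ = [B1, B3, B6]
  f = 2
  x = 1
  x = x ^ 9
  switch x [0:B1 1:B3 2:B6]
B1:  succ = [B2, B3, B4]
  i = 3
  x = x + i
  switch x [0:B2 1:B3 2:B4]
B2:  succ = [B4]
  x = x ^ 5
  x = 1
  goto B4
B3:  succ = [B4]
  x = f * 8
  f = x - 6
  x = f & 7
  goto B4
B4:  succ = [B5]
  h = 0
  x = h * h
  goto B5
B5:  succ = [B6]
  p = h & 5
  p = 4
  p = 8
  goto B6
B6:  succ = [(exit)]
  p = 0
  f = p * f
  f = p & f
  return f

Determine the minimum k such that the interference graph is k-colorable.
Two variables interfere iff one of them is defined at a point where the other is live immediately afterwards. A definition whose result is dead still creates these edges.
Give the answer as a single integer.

Block summaries:
  B0: def={f,x} ue=∅
  B1: def={i,x} ue={x}
  B2: def={x} ue={x}
  B3: def={f,x} ue={f}
  B4: def={h,x} ue=∅
  B5: def={p} ue={h}
  B6: def={f,p} ue={f}

Live sets:
  B0: in=∅ out={f,x}
  B1: in={f,x} out={f,x}
  B2: in={f,x} out={f}
  B3: in={f} out={f}
  B4: in={f} out={f,h}
  B5: in={f,h} out={f}
  B6: in={f} out=∅

Interfere edges:
  f — {h,i,p,x}
  h — {f,x}
  i — {f,x}
  p — {f}
  x — {f,h,i}

Registers:
  clique {f,h,x} ⇒ need ≥ 3
  assign f→R0 h→R2 i→R2 p→R1 x→R1 — no edge inside a register ⇒ χ ≤ 3
  χ = 3

Answer: 3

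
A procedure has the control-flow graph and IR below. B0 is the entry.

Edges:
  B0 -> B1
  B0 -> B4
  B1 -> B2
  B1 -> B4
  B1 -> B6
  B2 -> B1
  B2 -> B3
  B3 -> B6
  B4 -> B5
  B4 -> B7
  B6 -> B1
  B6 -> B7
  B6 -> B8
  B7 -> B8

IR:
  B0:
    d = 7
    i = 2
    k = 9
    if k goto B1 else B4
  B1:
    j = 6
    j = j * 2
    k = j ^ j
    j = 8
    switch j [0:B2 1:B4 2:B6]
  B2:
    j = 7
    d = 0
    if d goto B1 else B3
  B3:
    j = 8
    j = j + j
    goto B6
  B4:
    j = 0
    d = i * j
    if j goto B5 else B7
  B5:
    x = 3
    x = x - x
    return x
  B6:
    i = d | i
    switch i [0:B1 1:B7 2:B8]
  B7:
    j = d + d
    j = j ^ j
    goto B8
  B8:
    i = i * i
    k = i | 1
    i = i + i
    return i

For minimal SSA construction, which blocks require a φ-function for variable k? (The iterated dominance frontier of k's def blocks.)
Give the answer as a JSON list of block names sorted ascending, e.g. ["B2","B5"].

idom tree: B1←B0 B2←B1 B3←B2 B4←B0 B5←B4 B6←B1 B7←B0 B8←B0
Dom∩ at merges:
  B1: preds {B0,B2,B6}: {B0} ∩ {B0,B1,B2} ∩ {B0,B1,B6} = {B0}; idom=B0
  B4: preds {B0,B1}: {B0} ∩ {B0,B1} = {B0}; idom=B0
  B6: preds {B1,B3}: {B0,B1} ∩ {B0,B1,B2,B3} = {B0,B1}; idom=B1
  B7: preds {B4,B6}: {B0,B4} ∩ {B0,B1,B6} = {B0}; idom=B0
  B8: preds {B6,B7}: {B0,B1,B6} ∩ {B0,B7} = {B0}; idom=B0

Frontier:
  join B1 pred B0: · stop@B0
  join B1 pred B2: B2→B1 stop@B0
  join B1 pred B6: B6→B1 stop@B0
  join B4 pred B0: · stop@B0
  join B4 pred B1: B1 stop@B0
  join B6 pred B1: · stop@B1
  join B6 pred B3: B3→B2 stop@B1
  join B7 pred B4: B4 stop@B0
  join B7 pred B6: B6→B1 stop@B0
  join B8 pred B6: B6→B1 stop@B0
  join B8 pred B7: B7 stop@B0
  B0: DF=∅
  B1: DF={B1,B4,B7,B8}
  B2: DF={B1,B6}
  B3: DF={B6}
  B4: DF={B7}
  B5: DF=∅
  B6: DF={B1,B7,B8}
  B7: DF={B8}
  B8: DF=∅

φ for k: defs {B0,B1,B8}
  DF⁺ = {B1,B4,B7,B8}

Answer: ["B1", "B4", "B7", "B8"]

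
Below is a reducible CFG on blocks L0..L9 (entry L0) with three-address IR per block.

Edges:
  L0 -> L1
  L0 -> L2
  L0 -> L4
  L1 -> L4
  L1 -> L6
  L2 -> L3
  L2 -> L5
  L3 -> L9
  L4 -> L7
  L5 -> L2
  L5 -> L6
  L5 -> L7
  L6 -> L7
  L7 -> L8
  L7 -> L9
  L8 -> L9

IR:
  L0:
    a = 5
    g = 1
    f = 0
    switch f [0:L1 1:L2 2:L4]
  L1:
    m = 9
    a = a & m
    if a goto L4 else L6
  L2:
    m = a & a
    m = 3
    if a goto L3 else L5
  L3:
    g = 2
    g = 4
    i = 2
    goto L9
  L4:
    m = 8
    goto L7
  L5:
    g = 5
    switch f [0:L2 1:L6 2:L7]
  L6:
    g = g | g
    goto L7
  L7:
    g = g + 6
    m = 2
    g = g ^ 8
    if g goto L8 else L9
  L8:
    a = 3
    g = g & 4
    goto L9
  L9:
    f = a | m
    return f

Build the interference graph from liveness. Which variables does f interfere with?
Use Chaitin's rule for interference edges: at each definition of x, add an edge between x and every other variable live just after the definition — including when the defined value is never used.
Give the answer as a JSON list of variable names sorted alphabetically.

Answer: ["a", "g", "m"]

Derivation:
def/use:
  L0: {a,f,g} / ∅
  L1: {a,m} / {a}
  L2: {m} / {a}
  L3: {g,i} / ∅
  L4: {m} / ∅
  L5: {g} / {f}
  L6: {g} / {g}
  L7: {g,m} / {g}
  L8: {a,g} / {g}
  L9: {f} / {a,m}

Backward fixpoint:
  live L0: ∅→{a,f,g}
  live L1: {a,g}→{a,g}
  live L2: {a,f}→{a,f,m}
  live L3: {a,m}→{a,m}
  live L4: {a,g}→{a,g}
  live L5: {a,f}→{a,f,g}
  live L6: {a,g}→{a,g}
  live L7: {a,g}→{a,g,m}
  live L8: {g,m}→{a,m}
  live L9: {a,m}→∅

Conflict graph:
  a↔{f,g,i,m}
  f↔{a,g,m}
  g↔{a,f,m}
  i↔{a,m}
  m↔{a,f,g,i}

N(f) = ["a", "g", "m"]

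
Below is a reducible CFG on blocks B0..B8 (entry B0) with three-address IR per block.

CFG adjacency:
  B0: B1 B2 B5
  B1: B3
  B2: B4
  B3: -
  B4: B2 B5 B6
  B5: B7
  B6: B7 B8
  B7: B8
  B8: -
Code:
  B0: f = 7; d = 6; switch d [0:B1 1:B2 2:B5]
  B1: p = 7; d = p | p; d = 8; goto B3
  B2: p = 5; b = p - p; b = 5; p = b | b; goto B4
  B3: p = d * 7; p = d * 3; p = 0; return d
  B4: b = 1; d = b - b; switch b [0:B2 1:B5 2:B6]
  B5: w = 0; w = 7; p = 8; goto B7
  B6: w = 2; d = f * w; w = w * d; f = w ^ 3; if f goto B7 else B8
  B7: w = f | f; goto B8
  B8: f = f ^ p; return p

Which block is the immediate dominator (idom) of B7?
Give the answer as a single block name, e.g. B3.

Answer: B0

Working:
idom tree: B1←B0 B2←B0 B3←B1 B4←B2 B5←B0 B6←B4 B7←B0 B8←B0
Join-block Dom:
  B2: preds {B0,B4}: {B0} ∩ {B0,B2,B4} = {B0}; idom=B0
  B5: preds {B0,B4}: {B0} ∩ {B0,B2,B4} = {B0}; idom=B0
  B7: preds {B5,B6}: {B0,B5} ∩ {B0,B2,B4,B6} = {B0}; idom=B0
  B8: preds {B6,B7}: {B0,B2,B4,B6} ∩ {B0,B7} = {B0}; idom=B0

idom(B7) = B0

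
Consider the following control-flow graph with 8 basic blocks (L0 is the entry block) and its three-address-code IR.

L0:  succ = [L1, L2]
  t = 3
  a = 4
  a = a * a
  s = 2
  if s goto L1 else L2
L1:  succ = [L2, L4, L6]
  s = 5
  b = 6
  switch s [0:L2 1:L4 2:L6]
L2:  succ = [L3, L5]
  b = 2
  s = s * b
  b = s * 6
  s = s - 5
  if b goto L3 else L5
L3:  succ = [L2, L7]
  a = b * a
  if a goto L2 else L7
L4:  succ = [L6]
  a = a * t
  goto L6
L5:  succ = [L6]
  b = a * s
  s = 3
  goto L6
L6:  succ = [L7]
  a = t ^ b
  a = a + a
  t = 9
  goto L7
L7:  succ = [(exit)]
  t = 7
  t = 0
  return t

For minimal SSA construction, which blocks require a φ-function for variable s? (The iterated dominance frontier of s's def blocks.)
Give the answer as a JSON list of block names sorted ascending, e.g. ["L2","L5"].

Answer: ["L2", "L6", "L7"]

Working:
idom tree: L1←L0 L2←L0 L3←L2 L4←L1 L5←L2 L6←L0 L7←L0
Join-block Dom:
  L2: preds {L0,L1,L3}: {L0} ∩ {L0,L1} ∩ {L0,L2,L3} = {L0}; idom=L0
  L6: preds {L1,L4,L5}: {L0,L1} ∩ {L0,L1,L4} ∩ {L0,L2,L5} = {L0}; idom=L0
  L7: preds {L3,L6}: {L0,L2,L3} ∩ {L0,L6} = {L0}; idom=L0

DF derivation:
  L2←L0: walk · to L0
  L2←L1: walk L1 to L0
  L2←L3: walk L3→L2 to L0
  L6←L1: walk L1 to L0
  L6←L4: walk L4→L1 to L0
  L6←L5: walk L5→L2 to L0
  L7←L3: walk L3→L2 to L0
  L7←L6: walk L6 to L0
  L0 → ∅
  L1 → {L2,L6}
  L2 → {L2,L6,L7}
  L3 → {L2,L7}
  L4 → {L6}
  L5 → {L6}
  L6 → {L7}
  L7 → ∅

φ for s: defs {L0,L1,L2,L5}
  DF⁺ = {L2,L6,L7}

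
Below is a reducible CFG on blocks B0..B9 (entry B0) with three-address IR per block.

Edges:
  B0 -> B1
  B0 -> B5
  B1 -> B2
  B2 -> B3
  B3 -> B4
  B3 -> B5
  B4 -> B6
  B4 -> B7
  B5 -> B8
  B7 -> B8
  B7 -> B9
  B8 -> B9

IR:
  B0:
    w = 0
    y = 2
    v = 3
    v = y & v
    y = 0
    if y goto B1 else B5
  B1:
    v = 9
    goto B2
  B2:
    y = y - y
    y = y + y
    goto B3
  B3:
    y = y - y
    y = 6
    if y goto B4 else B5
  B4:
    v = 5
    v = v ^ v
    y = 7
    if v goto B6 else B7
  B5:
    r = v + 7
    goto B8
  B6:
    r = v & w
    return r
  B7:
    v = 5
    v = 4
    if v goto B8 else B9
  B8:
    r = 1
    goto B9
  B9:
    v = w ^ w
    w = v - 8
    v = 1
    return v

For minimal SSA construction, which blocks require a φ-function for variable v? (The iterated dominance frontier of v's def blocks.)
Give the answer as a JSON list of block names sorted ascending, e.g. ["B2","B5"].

Answer: ["B5", "B8", "B9"]

Analysis:
idom tree: B1←B0 B2←B1 B3←B2 B4←B3 B5←B0 B6←B4 B7←B4 B8←B0 B9←B0
Dom at joins:
  B5: preds {B0,B3}: {B0} ∩ {B0,B1,B2,B3} = {B0}; idom=B0
  B8: preds {B5,B7}: {B0,B5} ∩ {B0,B1,B2,B3,B4,B7} = {B0}; idom=B0
  B9: preds {B7,B8}: {B0,B1,B2,B3,B4,B7} ∩ {B0,B8} = {B0}; idom=B0

Frontier:
  join B5 pred B0: · stop@B0
  join B5 pred B3: B3→B2→B1 stop@B0
  join B8 pred B5: B5 stop@B0
  join B8 pred B7: B7→B4→B3→B2→B1 stop@B0
  join B9 pred B7: B7→B4→B3→B2→B1 stop@B0
  join B9 pred B8: B8 stop@B0
  B0: DF=∅
  B1: DF={B5,B8,B9}
  B2: DF={B5,B8,B9}
  B3: DF={B5,B8,B9}
  B4: DF={B8,B9}
  B5: DF={B8}
  B6: DF=∅
  B7: DF={B8,B9}
  B8: DF={B9}
  B9: DF=∅

φ for v: defs {B0,B1,B4,B7,B9}
  DF⁺ = {B5,B8,B9}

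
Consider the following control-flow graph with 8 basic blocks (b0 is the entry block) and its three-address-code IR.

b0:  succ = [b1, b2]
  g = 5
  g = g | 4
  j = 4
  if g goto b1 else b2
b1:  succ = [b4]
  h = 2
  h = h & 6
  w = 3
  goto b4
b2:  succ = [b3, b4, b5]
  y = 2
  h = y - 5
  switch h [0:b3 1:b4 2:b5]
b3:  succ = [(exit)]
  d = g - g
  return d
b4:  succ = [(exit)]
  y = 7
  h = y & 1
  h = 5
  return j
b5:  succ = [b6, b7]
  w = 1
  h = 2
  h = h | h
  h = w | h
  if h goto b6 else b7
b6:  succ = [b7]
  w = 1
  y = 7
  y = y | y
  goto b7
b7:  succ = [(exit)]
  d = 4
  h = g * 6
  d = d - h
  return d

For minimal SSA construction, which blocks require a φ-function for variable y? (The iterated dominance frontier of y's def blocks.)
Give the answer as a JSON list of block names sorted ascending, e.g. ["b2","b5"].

Answer: ["b4", "b7"]

Working:
idom tree: b1←b0 b2←b0 b3←b2 b4←b0 b5←b2 b6←b5 b7←b5
Join-block Dom:
  b4: preds {b1,b2}: {b0,b1} ∩ {b0,b2} = {b0}; idom=b0
  b7: preds {b5,b6}: {b0,b2,b5} ∩ {b0,b2,b5,b6} = {b0,b2,b5}; idom=b5

Frontier:
  join b4 pred b1: b1 stop@b0
  join b4 pred b2: b2 stop@b0
  join b7 pred b5: · stop@b5
  join b7 pred b6: b6 stop@b5
  b0 → ∅
  b1 → {b4}
  b2 → {b4}
  b3 → ∅
  b4 → ∅
  b5 → ∅
  b6 → {b7}
  b7 → ∅

φ for y: defs {b2,b4,b6}
  DF⁺ = {b4,b7}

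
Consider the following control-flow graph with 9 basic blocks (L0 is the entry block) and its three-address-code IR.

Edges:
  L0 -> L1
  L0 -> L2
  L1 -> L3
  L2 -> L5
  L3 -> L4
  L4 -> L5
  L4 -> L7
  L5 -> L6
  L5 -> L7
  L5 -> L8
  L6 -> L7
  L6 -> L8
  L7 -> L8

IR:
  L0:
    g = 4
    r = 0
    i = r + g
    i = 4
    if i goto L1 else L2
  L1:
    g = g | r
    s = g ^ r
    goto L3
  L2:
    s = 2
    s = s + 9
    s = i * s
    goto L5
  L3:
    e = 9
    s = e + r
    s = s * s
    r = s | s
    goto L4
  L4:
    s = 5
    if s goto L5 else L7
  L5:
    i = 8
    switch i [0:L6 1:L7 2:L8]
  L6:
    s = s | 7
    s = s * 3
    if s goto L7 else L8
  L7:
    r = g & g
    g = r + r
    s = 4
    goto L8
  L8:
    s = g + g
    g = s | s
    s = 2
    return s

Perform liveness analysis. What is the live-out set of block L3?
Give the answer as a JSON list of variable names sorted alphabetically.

Answer: ["g"]

Analysis:
Per-block:
  L0: def={g,i,r} ue=∅
  L1: def={g,s} ue={g,r}
  L2: def={s} ue={i}
  L3: def={e,r,s} ue={r}
  L4: def={s} ue=∅
  L5: def={i} ue=∅
  L6: def={s} ue={s}
  L7: def={g,r,s} ue={g}
  L8: def={g,s} ue={g}

Backward fixpoint:
  live L0: ∅→{g,i,r}
  live L1: {g,r}→{g,r}
  live L2: {g,i}→{g,s}
  live L3: {g,r}→{g}
  live L4: {g}→{g,s}
  live L5: {g,s}→{g,s}
  live L6: {g,s}→{g}
  live L7: {g}→{g}
  live L8: {g}→∅

live-out(L3) = ["g"]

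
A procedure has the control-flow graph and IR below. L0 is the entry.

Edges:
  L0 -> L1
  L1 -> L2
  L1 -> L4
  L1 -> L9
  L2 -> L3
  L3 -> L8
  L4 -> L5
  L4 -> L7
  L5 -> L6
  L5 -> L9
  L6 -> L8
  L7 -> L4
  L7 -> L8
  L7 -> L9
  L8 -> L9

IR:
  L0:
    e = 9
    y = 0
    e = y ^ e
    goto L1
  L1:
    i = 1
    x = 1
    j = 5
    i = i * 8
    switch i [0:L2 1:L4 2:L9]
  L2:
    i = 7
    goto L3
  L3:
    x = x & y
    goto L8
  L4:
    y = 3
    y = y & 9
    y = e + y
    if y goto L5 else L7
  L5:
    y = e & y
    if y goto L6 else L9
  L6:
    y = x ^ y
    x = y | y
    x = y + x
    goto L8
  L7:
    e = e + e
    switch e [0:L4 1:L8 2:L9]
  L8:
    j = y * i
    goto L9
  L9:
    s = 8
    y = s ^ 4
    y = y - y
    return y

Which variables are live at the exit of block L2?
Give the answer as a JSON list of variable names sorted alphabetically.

Block summaries:
  L0: def={e,y} ue=∅
  L1: def={i,j,x} ue=∅
  L2: def={i} ue=∅
  L3: def={x} ue={x,y}
  L4: def={y} ue={e}
  L5: def={y} ue={e,y}
  L6: def={x,y} ue={x,y}
  L7: def={e} ue={e}
  L8: def={j} ue={i,y}
  L9: def={s,y} ue=∅

Liveness:
  L0 li=∅ lo={e,y}
  L1 li={e,y} lo={e,i,x,y}
  L2 li={x,y} lo={i,x,y}
  L3 li={i,x,y} lo={i,y}
  L4 li={e,i,x} lo={e,i,x,y}
  L5 li={e,i,x,y} lo={i,x,y}
  L6 li={i,x,y} lo={i,y}
  L7 li={e,i,x,y} lo={e,i,x,y}
  L8 li={i,y} lo=∅
  L9 li=∅ lo=∅

live-out(L2) = ["i", "x", "y"]

Answer: ["i", "x", "y"]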